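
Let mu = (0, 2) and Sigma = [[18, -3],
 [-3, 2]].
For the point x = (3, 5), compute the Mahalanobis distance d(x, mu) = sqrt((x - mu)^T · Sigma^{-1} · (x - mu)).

Step 1 — centre the observation: (x - mu) = (3, 3).

Step 2 — invert Sigma. det(Sigma) = 18·2 - (-3)² = 27.
  Sigma^{-1} = (1/det) · [[d, -b], [-b, a]] = [[0.0741, 0.1111],
 [0.1111, 0.6667]].

Step 3 — form the quadratic (x - mu)^T · Sigma^{-1} · (x - mu):
  Sigma^{-1} · (x - mu) = (0.5556, 2.3333).
  (x - mu)^T · [Sigma^{-1} · (x - mu)] = (3)·(0.5556) + (3)·(2.3333) = 8.6667.

Step 4 — take square root: d = √(8.6667) ≈ 2.9439.

d(x, mu) = √(8.6667) ≈ 2.9439


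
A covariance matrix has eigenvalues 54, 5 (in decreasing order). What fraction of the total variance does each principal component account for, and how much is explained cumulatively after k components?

Step 1 — total variance = trace(Sigma) = Σ λ_i = 54 + 5 = 59.

Step 2 — fraction explained by component i = λ_i / Σ λ:
  PC1: 54/59 = 0.9153
  PC2: 5/59 = 0.0847

Step 3 — cumulative fraction after k components = (λ_1 + ... + λ_k) / Σ λ:
  k = 1: 54/59 = 0.9153
  k = 2: (54 + 5)/59 = 59/59 = 1

Summary (fraction, with percent):

explained: PC1 0.9153 (91.53%), PC2 0.0847 (8.47%);  cumulative: 0.9153, 1


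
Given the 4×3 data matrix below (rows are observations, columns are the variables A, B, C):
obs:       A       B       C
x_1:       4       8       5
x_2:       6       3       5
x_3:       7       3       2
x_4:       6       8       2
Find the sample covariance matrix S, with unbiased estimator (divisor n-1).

Step 1 — column means:
  mean(A) = (4 + 6 + 7 + 6) / 4 = 23/4 = 5.75
  mean(B) = (8 + 3 + 3 + 8) / 4 = 22/4 = 5.5
  mean(C) = (5 + 5 + 2 + 2) / 4 = 14/4 = 3.5

Step 2 — sample covariance S[i,j] = (1/(n-1)) · Σ_k (x_{k,i} - mean_i) · (x_{k,j} - mean_j), with n-1 = 3.
  S[A,A] = ((-1.75)·(-1.75) + (0.25)·(0.25) + (1.25)·(1.25) + (0.25)·(0.25)) / 3 = 4.75/3 = 1.5833
  S[A,B] = ((-1.75)·(2.5) + (0.25)·(-2.5) + (1.25)·(-2.5) + (0.25)·(2.5)) / 3 = -7.5/3 = -2.5
  S[A,C] = ((-1.75)·(1.5) + (0.25)·(1.5) + (1.25)·(-1.5) + (0.25)·(-1.5)) / 3 = -4.5/3 = -1.5
  S[B,B] = ((2.5)·(2.5) + (-2.5)·(-2.5) + (-2.5)·(-2.5) + (2.5)·(2.5)) / 3 = 25/3 = 8.3333
  S[B,C] = ((2.5)·(1.5) + (-2.5)·(1.5) + (-2.5)·(-1.5) + (2.5)·(-1.5)) / 3 = 0/3 = 0
  S[C,C] = ((1.5)·(1.5) + (1.5)·(1.5) + (-1.5)·(-1.5) + (-1.5)·(-1.5)) / 3 = 9/3 = 3

S is symmetric (S[j,i] = S[i,j]). Assembling:

S = [[1.5833, -2.5, -1.5],
 [-2.5, 8.3333, 0],
 [-1.5, 0, 3]]


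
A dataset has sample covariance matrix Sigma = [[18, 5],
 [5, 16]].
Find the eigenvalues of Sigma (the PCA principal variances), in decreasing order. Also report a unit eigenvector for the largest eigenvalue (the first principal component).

Step 1 — characteristic polynomial of 2×2 Sigma:
  det(Sigma - λI) = λ² - trace · λ + det = 0.
  trace = 18 + 16 = 34, det = 18·16 - (5)² = 263.
Step 2 — discriminant:
  Δ = trace² - 4·det = 1156 - 1052 = 104.
Step 3 — eigenvalues:
  λ = (trace ± √Δ)/2 = (34 ± 10.198)/2,
  λ_1 = 22.099,  λ_2 = 11.901.

Step 4 — unit eigenvector for λ_1: solve (Sigma - λ_1 I)v = 0. First row:
  (18 - 22.099)·v_x + (5)·v_y = 0, i.e. (-4.099)·v_x + (5)·v_y = 0,
  so v ∝ (b, λ_1 - a) = (5, 4.099) = u.
  ||u|| = √((5)² + (4.099)²) = √(41.802) ≈ 6.4654,
  v_1 = u/||u|| ≈ (0.7733, 0.634) (||v_1|| = 1).

λ_1 = 22.099,  λ_2 = 11.901;  v_1 ≈ (0.7733, 0.634)


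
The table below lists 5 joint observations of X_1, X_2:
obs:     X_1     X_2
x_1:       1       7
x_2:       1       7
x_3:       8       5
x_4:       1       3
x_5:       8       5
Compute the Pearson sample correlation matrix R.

Step 1 — column means:
  mean(X_1) = (1 + 1 + 8 + 1 + 8) / 5 = 19/5 = 3.8
  mean(X_2) = (7 + 7 + 5 + 3 + 5) / 5 = 27/5 = 5.4

Step 2 — sample variances and covariances s[i,j] = (1/(n-1)) · Σ_k (x_{k,i} - mean_i) · (x_{k,j} - mean_j), with n-1 = 4:
  s[X_1,X_1] = ((-2.8)·(-2.8) + (-2.8)·(-2.8) + (4.2)·(4.2) + (-2.8)·(-2.8) + (4.2)·(4.2)) / 4 = 58.8/4 = 14.7
  s[X_1,X_2] = ((-2.8)·(1.6) + (-2.8)·(1.6) + (4.2)·(-0.4) + (-2.8)·(-2.4) + (4.2)·(-0.4)) / 4 = -5.6/4 = -1.4
  s[X_2,X_2] = ((1.6)·(1.6) + (1.6)·(1.6) + (-0.4)·(-0.4) + (-2.4)·(-2.4) + (-0.4)·(-0.4)) / 4 = 11.2/4 = 2.8
  Sample standard deviations s_i = √(s[i,i]):
  s(X_1) = √(14.7) = 3.8341
  s(X_2) = √(2.8) = 1.6733

Step 3 — r_{ij} = s_{ij} / (s_i · s_j):
  r[X_1,X_1] = 1 (diagonal).
  r[X_1,X_2] = -1.4 / (3.8341 · 1.6733) = -1.4 / 6.4156 = -0.2182
  r[X_2,X_2] = 1 (diagonal).

R is symmetric with unit diagonal. Assembling:

R = [[1, -0.2182],
 [-0.2182, 1]]


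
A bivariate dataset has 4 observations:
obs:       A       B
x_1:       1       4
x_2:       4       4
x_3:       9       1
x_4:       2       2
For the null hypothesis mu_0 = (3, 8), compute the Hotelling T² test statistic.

Step 1 — sample mean vector:
  mean(A) = (1 + 4 + 9 + 2) / 4 = 16/4 = 4
  mean(B) = (4 + 4 + 1 + 2) / 4 = 11/4 = 2.75
  x̄ = (4, 2.75),  deviation x̄ - mu_0 = (4, 2.75) - (3, 8) = (1, -5.25).

Step 2 — sample covariance matrix, S[i,j] = (1/(n-1)) · Σ_k (x_{k,i} - mean_i) · (x_{k,j} - mean_j), divisor n-1 = 3:
  S[A,A] = ((-3)·(-3) + (0)·(0) + (5)·(5) + (-2)·(-2)) / 3 = 38/3 = 12.6667
  S[A,B] = ((-3)·(1.25) + (0)·(1.25) + (5)·(-1.75) + (-2)·(-0.75)) / 3 = -11/3 = -3.6667
  S[B,B] = ((1.25)·(1.25) + (1.25)·(1.25) + (-1.75)·(-1.75) + (-0.75)·(-0.75)) / 3 = 6.75/3 = 2.25
  S = [[12.6667, -3.6667],
 [-3.6667, 2.25]].

Step 3 — invert S. det(S) = 12.6667·2.25 - (-3.6667)² = 15.0556.
  S^{-1} = (1/det) · [[d, -b], [-b, a]] = [[0.1494, 0.2435],
 [0.2435, 0.8413]].

Step 4 — quadratic form (x̄ - mu_0)^T · S^{-1} · (x̄ - mu_0):
  S^{-1} · (x̄ - mu_0) = (-1.1292, -4.1734),
  (x̄ - mu_0)^T · [...] = (1)·(-1.1292) + (-5.25)·(-4.1734) = 20.7814.

Step 5 — scale by n: T² = 4 · 20.7814 = 83.1255.

T² ≈ 83.1255


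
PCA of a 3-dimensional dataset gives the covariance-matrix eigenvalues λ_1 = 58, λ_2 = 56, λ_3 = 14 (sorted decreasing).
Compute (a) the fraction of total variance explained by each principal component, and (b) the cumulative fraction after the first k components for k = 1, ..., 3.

Step 1 — total variance = trace(Sigma) = Σ λ_i = 58 + 56 + 14 = 128.

Step 2 — fraction explained by component i = λ_i / Σ λ:
  PC1: 58/128 = 0.4531
  PC2: 56/128 = 0.4375
  PC3: 14/128 = 0.1094

Step 3 — cumulative fraction after k components = (λ_1 + ... + λ_k) / Σ λ:
  k = 1: 58/128 = 0.4531
  k = 2: (58 + 56)/128 = 114/128 = 0.8906
  k = 3: (58 + 56 + 14)/128 = 128/128 = 1

Summary (fraction, with percent):

explained: PC1 0.4531 (45.31%), PC2 0.4375 (43.75%), PC3 0.1094 (10.94%);  cumulative: 0.4531, 0.8906, 1


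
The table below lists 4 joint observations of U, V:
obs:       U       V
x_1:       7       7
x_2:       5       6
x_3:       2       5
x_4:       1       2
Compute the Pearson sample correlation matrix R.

Step 1 — column means:
  mean(U) = (7 + 5 + 2 + 1) / 4 = 15/4 = 3.75
  mean(V) = (7 + 6 + 5 + 2) / 4 = 20/4 = 5

Step 2 — sample variances and covariances s[i,j] = (1/(n-1)) · Σ_k (x_{k,i} - mean_i) · (x_{k,j} - mean_j), with n-1 = 3:
  s[U,U] = ((3.25)·(3.25) + (1.25)·(1.25) + (-1.75)·(-1.75) + (-2.75)·(-2.75)) / 3 = 22.75/3 = 7.5833
  s[U,V] = ((3.25)·(2) + (1.25)·(1) + (-1.75)·(0) + (-2.75)·(-3)) / 3 = 16/3 = 5.3333
  s[V,V] = ((2)·(2) + (1)·(1) + (0)·(0) + (-3)·(-3)) / 3 = 14/3 = 4.6667
  Sample standard deviations s_i = √(s[i,i]):
  s(U) = √(7.5833) = 2.7538
  s(V) = √(4.6667) = 2.1602

Step 3 — r_{ij} = s_{ij} / (s_i · s_j):
  r[U,U] = 1 (diagonal).
  r[U,V] = 5.3333 / (2.7538 · 2.1602) = 5.3333 / 5.9489 = 0.8965
  r[V,V] = 1 (diagonal).

R is symmetric with unit diagonal. Assembling:

R = [[1, 0.8965],
 [0.8965, 1]]


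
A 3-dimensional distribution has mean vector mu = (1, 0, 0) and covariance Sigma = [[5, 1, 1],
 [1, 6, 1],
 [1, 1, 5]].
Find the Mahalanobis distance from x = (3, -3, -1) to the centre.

Step 1 — centre the observation: (x - mu) = (2, -3, -1).

Step 2 — invert Sigma (cofactor / det for 3×3, or solve directly):
  Sigma^{-1} = [[0.2132, -0.0294, -0.0368],
 [-0.0294, 0.1765, -0.0294],
 [-0.0368, -0.0294, 0.2132]].

Step 3 — form the quadratic (x - mu)^T · Sigma^{-1} · (x - mu):
  Sigma^{-1} · (x - mu) = (0.5515, -0.5588, -0.1985).
  (x - mu)^T · [Sigma^{-1} · (x - mu)] = (2)·(0.5515) + (-3)·(-0.5588) + (-1)·(-0.1985) = 2.9779.

Step 4 — take square root: d = √(2.9779) ≈ 1.7257.

d(x, mu) = √(2.9779) ≈ 1.7257


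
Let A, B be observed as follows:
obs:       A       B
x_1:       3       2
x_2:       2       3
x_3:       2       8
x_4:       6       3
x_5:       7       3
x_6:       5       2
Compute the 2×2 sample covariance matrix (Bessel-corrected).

Step 1 — column means:
  mean(A) = (3 + 2 + 2 + 6 + 7 + 5) / 6 = 25/6 = 4.1667
  mean(B) = (2 + 3 + 8 + 3 + 3 + 2) / 6 = 21/6 = 3.5

Step 2 — sample covariance S[i,j] = (1/(n-1)) · Σ_k (x_{k,i} - mean_i) · (x_{k,j} - mean_j), with n-1 = 5.
  S[A,A] = ((-1.1667)·(-1.1667) + (-2.1667)·(-2.1667) + (-2.1667)·(-2.1667) + (1.8333)·(1.8333) + (2.8333)·(2.8333) + (0.8333)·(0.8333)) / 5 = 22.8333/5 = 4.5667
  S[A,B] = ((-1.1667)·(-1.5) + (-2.1667)·(-0.5) + (-2.1667)·(4.5) + (1.8333)·(-0.5) + (2.8333)·(-0.5) + (0.8333)·(-1.5)) / 5 = -10.5/5 = -2.1
  S[B,B] = ((-1.5)·(-1.5) + (-0.5)·(-0.5) + (4.5)·(4.5) + (-0.5)·(-0.5) + (-0.5)·(-0.5) + (-1.5)·(-1.5)) / 5 = 25.5/5 = 5.1

S is symmetric (S[j,i] = S[i,j]). Assembling:

S = [[4.5667, -2.1],
 [-2.1, 5.1]]


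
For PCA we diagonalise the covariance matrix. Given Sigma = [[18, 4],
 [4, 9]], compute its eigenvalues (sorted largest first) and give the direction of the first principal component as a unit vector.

Step 1 — characteristic polynomial of 2×2 Sigma:
  det(Sigma - λI) = λ² - trace · λ + det = 0.
  trace = 18 + 9 = 27, det = 18·9 - (4)² = 146.
Step 2 — discriminant:
  Δ = trace² - 4·det = 729 - 584 = 145.
Step 3 — eigenvalues:
  λ = (trace ± √Δ)/2 = (27 ± 12.0416)/2,
  λ_1 = 19.5208,  λ_2 = 7.4792.

Step 4 — unit eigenvector for λ_1: solve (Sigma - λ_1 I)v = 0. First row:
  (18 - 19.5208)·v_x + (4)·v_y = 0, i.e. (-1.5208)·v_x + (4)·v_y = 0,
  so v ∝ (b, λ_1 - a) = (4, 1.5208) = u.
  ||u|| = √((4)² + (1.5208)²) = √(18.3128) ≈ 4.2793,
  v_1 = u/||u|| ≈ (0.9347, 0.3554) (||v_1|| = 1).

λ_1 = 19.5208,  λ_2 = 7.4792;  v_1 ≈ (0.9347, 0.3554)


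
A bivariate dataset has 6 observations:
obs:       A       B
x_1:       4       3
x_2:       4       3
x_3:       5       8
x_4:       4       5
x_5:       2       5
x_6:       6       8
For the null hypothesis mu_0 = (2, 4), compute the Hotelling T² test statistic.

Step 1 — sample mean vector:
  mean(A) = (4 + 4 + 5 + 4 + 2 + 6) / 6 = 25/6 = 4.1667
  mean(B) = (3 + 3 + 8 + 5 + 5 + 8) / 6 = 32/6 = 5.3333
  x̄ = (4.1667, 5.3333),  deviation x̄ - mu_0 = (4.1667, 5.3333) - (2, 4) = (2.1667, 1.3333).

Step 2 — sample covariance matrix, S[i,j] = (1/(n-1)) · Σ_k (x_{k,i} - mean_i) · (x_{k,j} - mean_j), divisor n-1 = 5:
  S[A,A] = ((-0.1667)·(-0.1667) + (-0.1667)·(-0.1667) + (0.8333)·(0.8333) + (-0.1667)·(-0.1667) + (-2.1667)·(-2.1667) + (1.8333)·(1.8333)) / 5 = 8.8333/5 = 1.7667
  S[A,B] = ((-0.1667)·(-2.3333) + (-0.1667)·(-2.3333) + (0.8333)·(2.6667) + (-0.1667)·(-0.3333) + (-2.1667)·(-0.3333) + (1.8333)·(2.6667)) / 5 = 8.6667/5 = 1.7333
  S[B,B] = ((-2.3333)·(-2.3333) + (-2.3333)·(-2.3333) + (2.6667)·(2.6667) + (-0.3333)·(-0.3333) + (-0.3333)·(-0.3333) + (2.6667)·(2.6667)) / 5 = 25.3333/5 = 5.0667
  S = [[1.7667, 1.7333],
 [1.7333, 5.0667]].

Step 3 — invert S. det(S) = 1.7667·5.0667 - (1.7333)² = 5.9467.
  S^{-1} = (1/det) · [[d, -b], [-b, a]] = [[0.852, -0.2915],
 [-0.2915, 0.2971]].

Step 4 — quadratic form (x̄ - mu_0)^T · S^{-1} · (x̄ - mu_0):
  S^{-1} · (x̄ - mu_0) = (1.4574, -0.2354),
  (x̄ - mu_0)^T · [...] = (2.1667)·(1.4574) + (1.3333)·(-0.2354) = 2.8438.

Step 5 — scale by n: T² = 6 · 2.8438 = 17.0628.

T² ≈ 17.0628


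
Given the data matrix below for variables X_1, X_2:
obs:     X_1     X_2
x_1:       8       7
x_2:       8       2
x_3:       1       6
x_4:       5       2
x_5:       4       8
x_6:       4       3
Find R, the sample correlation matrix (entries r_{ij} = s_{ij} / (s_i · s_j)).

Step 1 — column means:
  mean(X_1) = (8 + 8 + 1 + 5 + 4 + 4) / 6 = 30/6 = 5
  mean(X_2) = (7 + 2 + 6 + 2 + 8 + 3) / 6 = 28/6 = 4.6667

Step 2 — sample variances and covariances s[i,j] = (1/(n-1)) · Σ_k (x_{k,i} - mean_i) · (x_{k,j} - mean_j), with n-1 = 5:
  s[X_1,X_1] = ((3)·(3) + (3)·(3) + (-4)·(-4) + (0)·(0) + (-1)·(-1) + (-1)·(-1)) / 5 = 36/5 = 7.2
  s[X_1,X_2] = ((3)·(2.3333) + (3)·(-2.6667) + (-4)·(1.3333) + (0)·(-2.6667) + (-1)·(3.3333) + (-1)·(-1.6667)) / 5 = -8/5 = -1.6
  s[X_2,X_2] = ((2.3333)·(2.3333) + (-2.6667)·(-2.6667) + (1.3333)·(1.3333) + (-2.6667)·(-2.6667) + (3.3333)·(3.3333) + (-1.6667)·(-1.6667)) / 5 = 35.3333/5 = 7.0667
  Sample standard deviations s_i = √(s[i,i]):
  s(X_1) = √(7.2) = 2.6833
  s(X_2) = √(7.0667) = 2.6583

Step 3 — r_{ij} = s_{ij} / (s_i · s_j):
  r[X_1,X_1] = 1 (diagonal).
  r[X_1,X_2] = -1.6 / (2.6833 · 2.6583) = -1.6 / 7.133 = -0.2243
  r[X_2,X_2] = 1 (diagonal).

R is symmetric with unit diagonal. Assembling:

R = [[1, -0.2243],
 [-0.2243, 1]]


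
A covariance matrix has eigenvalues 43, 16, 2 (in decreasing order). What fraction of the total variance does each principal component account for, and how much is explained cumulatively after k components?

Step 1 — total variance = trace(Sigma) = Σ λ_i = 43 + 16 + 2 = 61.

Step 2 — fraction explained by component i = λ_i / Σ λ:
  PC1: 43/61 = 0.7049
  PC2: 16/61 = 0.2623
  PC3: 2/61 = 0.0328

Step 3 — cumulative fraction after k components = (λ_1 + ... + λ_k) / Σ λ:
  k = 1: 43/61 = 0.7049
  k = 2: (43 + 16)/61 = 59/61 = 0.9672
  k = 3: (43 + 16 + 2)/61 = 61/61 = 1

Summary (fraction, with percent):

explained: PC1 0.7049 (70.49%), PC2 0.2623 (26.23%), PC3 0.0328 (3.28%);  cumulative: 0.7049, 0.9672, 1


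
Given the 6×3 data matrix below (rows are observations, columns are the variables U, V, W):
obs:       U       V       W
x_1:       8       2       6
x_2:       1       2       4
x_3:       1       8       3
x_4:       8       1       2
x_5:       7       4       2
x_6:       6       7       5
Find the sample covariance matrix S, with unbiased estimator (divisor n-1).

Step 1 — column means:
  mean(U) = (8 + 1 + 1 + 8 + 7 + 6) / 6 = 31/6 = 5.1667
  mean(V) = (2 + 2 + 8 + 1 + 4 + 7) / 6 = 24/6 = 4
  mean(W) = (6 + 4 + 3 + 2 + 2 + 5) / 6 = 22/6 = 3.6667

Step 2 — sample covariance S[i,j] = (1/(n-1)) · Σ_k (x_{k,i} - mean_i) · (x_{k,j} - mean_j), with n-1 = 5.
  S[U,U] = ((2.8333)·(2.8333) + (-4.1667)·(-4.1667) + (-4.1667)·(-4.1667) + (2.8333)·(2.8333) + (1.8333)·(1.8333) + (0.8333)·(0.8333)) / 5 = 54.8333/5 = 10.9667
  S[U,V] = ((2.8333)·(-2) + (-4.1667)·(-2) + (-4.1667)·(4) + (2.8333)·(-3) + (1.8333)·(0) + (0.8333)·(3)) / 5 = -20/5 = -4
  S[U,W] = ((2.8333)·(2.3333) + (-4.1667)·(0.3333) + (-4.1667)·(-0.6667) + (2.8333)·(-1.6667) + (1.8333)·(-1.6667) + (0.8333)·(1.3333)) / 5 = 1.3333/5 = 0.2667
  S[V,V] = ((-2)·(-2) + (-2)·(-2) + (4)·(4) + (-3)·(-3) + (0)·(0) + (3)·(3)) / 5 = 42/5 = 8.4
  S[V,W] = ((-2)·(2.3333) + (-2)·(0.3333) + (4)·(-0.6667) + (-3)·(-1.6667) + (0)·(-1.6667) + (3)·(1.3333)) / 5 = 1/5 = 0.2
  S[W,W] = ((2.3333)·(2.3333) + (0.3333)·(0.3333) + (-0.6667)·(-0.6667) + (-1.6667)·(-1.6667) + (-1.6667)·(-1.6667) + (1.3333)·(1.3333)) / 5 = 13.3333/5 = 2.6667

S is symmetric (S[j,i] = S[i,j]). Assembling:

S = [[10.9667, -4, 0.2667],
 [-4, 8.4, 0.2],
 [0.2667, 0.2, 2.6667]]


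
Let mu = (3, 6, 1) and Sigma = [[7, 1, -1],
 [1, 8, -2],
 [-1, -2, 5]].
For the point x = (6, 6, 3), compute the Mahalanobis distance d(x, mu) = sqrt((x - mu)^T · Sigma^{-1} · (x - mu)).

Step 1 — centre the observation: (x - mu) = (3, 0, 2).

Step 2 — invert Sigma (cofactor / det for 3×3, or solve directly):
  Sigma^{-1} = [[0.1481, -0.0123, 0.0247],
 [-0.0123, 0.1399, 0.0535],
 [0.0247, 0.0535, 0.2263]].

Step 3 — form the quadratic (x - mu)^T · Sigma^{-1} · (x - mu):
  Sigma^{-1} · (x - mu) = (0.4938, 0.07, 0.5267).
  (x - mu)^T · [Sigma^{-1} · (x - mu)] = (3)·(0.4938) + (0)·(0.07) + (2)·(0.5267) = 2.535.

Step 4 — take square root: d = √(2.535) ≈ 1.5922.

d(x, mu) = √(2.535) ≈ 1.5922


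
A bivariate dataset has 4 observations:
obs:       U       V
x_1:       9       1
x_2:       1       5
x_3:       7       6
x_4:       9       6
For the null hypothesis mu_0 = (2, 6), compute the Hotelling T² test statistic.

Step 1 — sample mean vector:
  mean(U) = (9 + 1 + 7 + 9) / 4 = 26/4 = 6.5
  mean(V) = (1 + 5 + 6 + 6) / 4 = 18/4 = 4.5
  x̄ = (6.5, 4.5),  deviation x̄ - mu_0 = (6.5, 4.5) - (2, 6) = (4.5, -1.5).

Step 2 — sample covariance matrix, S[i,j] = (1/(n-1)) · Σ_k (x_{k,i} - mean_i) · (x_{k,j} - mean_j), divisor n-1 = 3:
  S[U,U] = ((2.5)·(2.5) + (-5.5)·(-5.5) + (0.5)·(0.5) + (2.5)·(2.5)) / 3 = 43/3 = 14.3333
  S[U,V] = ((2.5)·(-3.5) + (-5.5)·(0.5) + (0.5)·(1.5) + (2.5)·(1.5)) / 3 = -7/3 = -2.3333
  S[V,V] = ((-3.5)·(-3.5) + (0.5)·(0.5) + (1.5)·(1.5) + (1.5)·(1.5)) / 3 = 17/3 = 5.6667
  S = [[14.3333, -2.3333],
 [-2.3333, 5.6667]].

Step 3 — invert S. det(S) = 14.3333·5.6667 - (-2.3333)² = 75.7778.
  S^{-1} = (1/det) · [[d, -b], [-b, a]] = [[0.0748, 0.0308],
 [0.0308, 0.1891]].

Step 4 — quadratic form (x̄ - mu_0)^T · S^{-1} · (x̄ - mu_0):
  S^{-1} · (x̄ - mu_0) = (0.2903, -0.1452),
  (x̄ - mu_0)^T · [...] = (4.5)·(0.2903) + (-1.5)·(-0.1452) = 1.5242.

Step 5 — scale by n: T² = 4 · 1.5242 = 6.0968.

T² ≈ 6.0968


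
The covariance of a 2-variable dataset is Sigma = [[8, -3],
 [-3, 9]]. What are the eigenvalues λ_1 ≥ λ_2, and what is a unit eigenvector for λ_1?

Step 1 — characteristic polynomial of 2×2 Sigma:
  det(Sigma - λI) = λ² - trace · λ + det = 0.
  trace = 8 + 9 = 17, det = 8·9 - (-3)² = 63.
Step 2 — discriminant:
  Δ = trace² - 4·det = 289 - 252 = 37.
Step 3 — eigenvalues:
  λ = (trace ± √Δ)/2 = (17 ± 6.0828)/2,
  λ_1 = 11.5414,  λ_2 = 5.4586.

Step 4 — unit eigenvector for λ_1: solve (Sigma - λ_1 I)v = 0. First row:
  (8 - 11.5414)·v_x + (-3)·v_y = 0, i.e. (-3.5414)·v_x + (-3)·v_y = 0,
  so v ∝ (b, λ_1 - a) = (-3, 3.5414); multiply by -1 so the first entry is positive: u = (3, -3.5414).
  ||u|| = √((3)² + (-3.5414)²) = √(21.5414) ≈ 4.6413,
  v_1 = u/||u|| ≈ (0.6464, -0.763) (||v_1|| = 1).

λ_1 = 11.5414,  λ_2 = 5.4586;  v_1 ≈ (0.6464, -0.763)


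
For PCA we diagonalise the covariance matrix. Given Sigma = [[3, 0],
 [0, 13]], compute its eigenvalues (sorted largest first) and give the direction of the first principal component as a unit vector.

Step 1 — characteristic polynomial of 2×2 Sigma:
  det(Sigma - λI) = λ² - trace · λ + det = 0.
  trace = 3 + 13 = 16, det = 3·13 - (0)² = 39.
Step 2 — discriminant:
  Δ = trace² - 4·det = 256 - 156 = 100.
Step 3 — eigenvalues:
  λ = (trace ± √Δ)/2 = (16 ± 10)/2,
  λ_1 = 13,  λ_2 = 3.

Step 4 — unit eigenvector for λ_1: Sigma is diagonal, so its eigenvectors are the coordinate axes. λ_1 = 13 is the diagonal entry on the second coordinate axis, hence
  v_1 = (0, 1) (||v_1|| = 1).

λ_1 = 13,  λ_2 = 3;  v_1 ≈ (0, 1)


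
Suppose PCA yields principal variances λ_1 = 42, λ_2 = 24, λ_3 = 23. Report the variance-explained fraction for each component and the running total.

Step 1 — total variance = trace(Sigma) = Σ λ_i = 42 + 24 + 23 = 89.

Step 2 — fraction explained by component i = λ_i / Σ λ:
  PC1: 42/89 = 0.4719
  PC2: 24/89 = 0.2697
  PC3: 23/89 = 0.2584

Step 3 — cumulative fraction after k components = (λ_1 + ... + λ_k) / Σ λ:
  k = 1: 42/89 = 0.4719
  k = 2: (42 + 24)/89 = 66/89 = 0.7416
  k = 3: (42 + 24 + 23)/89 = 89/89 = 1

Summary (fraction, with percent):

explained: PC1 0.4719 (47.19%), PC2 0.2697 (26.97%), PC3 0.2584 (25.84%);  cumulative: 0.4719, 0.7416, 1


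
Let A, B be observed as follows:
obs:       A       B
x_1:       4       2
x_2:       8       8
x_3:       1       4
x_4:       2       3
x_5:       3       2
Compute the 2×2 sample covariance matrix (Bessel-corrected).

Step 1 — column means:
  mean(A) = (4 + 8 + 1 + 2 + 3) / 5 = 18/5 = 3.6
  mean(B) = (2 + 8 + 4 + 3 + 2) / 5 = 19/5 = 3.8

Step 2 — sample covariance S[i,j] = (1/(n-1)) · Σ_k (x_{k,i} - mean_i) · (x_{k,j} - mean_j), with n-1 = 4.
  S[A,A] = ((0.4)·(0.4) + (4.4)·(4.4) + (-2.6)·(-2.6) + (-1.6)·(-1.6) + (-0.6)·(-0.6)) / 4 = 29.2/4 = 7.3
  S[A,B] = ((0.4)·(-1.8) + (4.4)·(4.2) + (-2.6)·(0.2) + (-1.6)·(-0.8) + (-0.6)·(-1.8)) / 4 = 19.6/4 = 4.9
  S[B,B] = ((-1.8)·(-1.8) + (4.2)·(4.2) + (0.2)·(0.2) + (-0.8)·(-0.8) + (-1.8)·(-1.8)) / 4 = 24.8/4 = 6.2

S is symmetric (S[j,i] = S[i,j]). Assembling:

S = [[7.3, 4.9],
 [4.9, 6.2]]


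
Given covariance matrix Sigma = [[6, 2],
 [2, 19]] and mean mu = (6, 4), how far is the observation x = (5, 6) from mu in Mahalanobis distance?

Step 1 — centre the observation: (x - mu) = (-1, 2).

Step 2 — invert Sigma. det(Sigma) = 6·19 - (2)² = 110.
  Sigma^{-1} = (1/det) · [[d, -b], [-b, a]] = [[0.1727, -0.0182],
 [-0.0182, 0.0545]].

Step 3 — form the quadratic (x - mu)^T · Sigma^{-1} · (x - mu):
  Sigma^{-1} · (x - mu) = (-0.2091, 0.1273).
  (x - mu)^T · [Sigma^{-1} · (x - mu)] = (-1)·(-0.2091) + (2)·(0.1273) = 0.4636.

Step 4 — take square root: d = √(0.4636) ≈ 0.6809.

d(x, mu) = √(0.4636) ≈ 0.6809


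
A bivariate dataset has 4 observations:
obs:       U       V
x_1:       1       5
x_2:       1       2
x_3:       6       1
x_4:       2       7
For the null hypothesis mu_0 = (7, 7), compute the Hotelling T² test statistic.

Step 1 — sample mean vector:
  mean(U) = (1 + 1 + 6 + 2) / 4 = 10/4 = 2.5
  mean(V) = (5 + 2 + 1 + 7) / 4 = 15/4 = 3.75
  x̄ = (2.5, 3.75),  deviation x̄ - mu_0 = (2.5, 3.75) - (7, 7) = (-4.5, -3.25).

Step 2 — sample covariance matrix, S[i,j] = (1/(n-1)) · Σ_k (x_{k,i} - mean_i) · (x_{k,j} - mean_j), divisor n-1 = 3:
  S[U,U] = ((-1.5)·(-1.5) + (-1.5)·(-1.5) + (3.5)·(3.5) + (-0.5)·(-0.5)) / 3 = 17/3 = 5.6667
  S[U,V] = ((-1.5)·(1.25) + (-1.5)·(-1.75) + (3.5)·(-2.75) + (-0.5)·(3.25)) / 3 = -10.5/3 = -3.5
  S[V,V] = ((1.25)·(1.25) + (-1.75)·(-1.75) + (-2.75)·(-2.75) + (3.25)·(3.25)) / 3 = 22.75/3 = 7.5833
  S = [[5.6667, -3.5],
 [-3.5, 7.5833]].

Step 3 — invert S. det(S) = 5.6667·7.5833 - (-3.5)² = 30.7222.
  S^{-1} = (1/det) · [[d, -b], [-b, a]] = [[0.2468, 0.1139],
 [0.1139, 0.1844]].

Step 4 — quadratic form (x̄ - mu_0)^T · S^{-1} · (x̄ - mu_0):
  S^{-1} · (x̄ - mu_0) = (-1.481, -1.1121),
  (x̄ - mu_0)^T · [...] = (-4.5)·(-1.481) + (-3.25)·(-1.1121) = 10.2789.

Step 5 — scale by n: T² = 4 · 10.2789 = 41.1157.

T² ≈ 41.1157


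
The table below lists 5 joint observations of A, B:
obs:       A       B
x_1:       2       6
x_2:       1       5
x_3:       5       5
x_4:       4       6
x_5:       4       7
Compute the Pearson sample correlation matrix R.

Step 1 — column means:
  mean(A) = (2 + 1 + 5 + 4 + 4) / 5 = 16/5 = 3.2
  mean(B) = (6 + 5 + 5 + 6 + 7) / 5 = 29/5 = 5.8

Step 2 — sample variances and covariances s[i,j] = (1/(n-1)) · Σ_k (x_{k,i} - mean_i) · (x_{k,j} - mean_j), with n-1 = 4:
  s[A,A] = ((-1.2)·(-1.2) + (-2.2)·(-2.2) + (1.8)·(1.8) + (0.8)·(0.8) + (0.8)·(0.8)) / 4 = 10.8/4 = 2.7
  s[A,B] = ((-1.2)·(0.2) + (-2.2)·(-0.8) + (1.8)·(-0.8) + (0.8)·(0.2) + (0.8)·(1.2)) / 4 = 1.2/4 = 0.3
  s[B,B] = ((0.2)·(0.2) + (-0.8)·(-0.8) + (-0.8)·(-0.8) + (0.2)·(0.2) + (1.2)·(1.2)) / 4 = 2.8/4 = 0.7
  Sample standard deviations s_i = √(s[i,i]):
  s(A) = √(2.7) = 1.6432
  s(B) = √(0.7) = 0.8367

Step 3 — r_{ij} = s_{ij} / (s_i · s_j):
  r[A,A] = 1 (diagonal).
  r[A,B] = 0.3 / (1.6432 · 0.8367) = 0.3 / 1.3748 = 0.2182
  r[B,B] = 1 (diagonal).

R is symmetric with unit diagonal. Assembling:

R = [[1, 0.2182],
 [0.2182, 1]]


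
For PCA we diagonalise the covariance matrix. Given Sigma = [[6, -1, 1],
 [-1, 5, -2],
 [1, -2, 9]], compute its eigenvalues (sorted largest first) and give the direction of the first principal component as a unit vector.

Step 1 — characteristic polynomial p(λ) = det(λI - Sigma) = λ³ - tr·λ² + c_1·λ - det, where tr = trace, c_1 = sum of the principal 2×2 minors, det = det(Sigma):
  tr = 6 + 5 + 9 = 20,
  c_1 = (6·5 - (-1)²) + (6·9 - (1)²) + (5·9 - (-2)²) = 29 + 53 + 41 = 123,
  det = 6·(5·9 - (-2)²) - (-1)·((-1)·9 - (-2)·(1)) + (1)·((-1)·(-2) - 5·(1)) = 6·(41) - (-1)·(-7) + (1)·(-3) = 236.
  So p(λ) = λ³ - 20λ² + 123λ - 236.
Step 2 — look for an integer root (rational root theorem: any rational root is an integer divisor of 236). Testing λ = 4:
  p(4) = 64 - 320 + 492 - 236 = 0  ✓
  Dividing out (λ - 4): p(λ) = (λ - 4)(λ² - 16λ + 59).
Step 3 — remaining eigenvalues from the quadratic λ² - 16λ + 59 = 0:
  Δ = 16² - 4·59 = 256 - 236 = 20,  λ = (16 ± √20)/2 = (16 ± 4.4721)/2 ≈ 10.2361 or 5.7639.
  Sorted: λ_1 = 10.2361,  λ_2 = 5.7639,  λ_3 = 4  (check: sum = 20 = tr ✓).

Step 4 — unit eigenvector for λ_1 ≈ 10.2361: v spans the null space of (Sigma - λ_1 I), whose rows are
  r_1 = (-4.2361, -1, 1),  r_2 = (-1, -5.2361, -2),  r_3 = (1, -2, -1.2361).
  v is orthogonal to every row, so take v ∝ r_1 × r_2 = ((-1)·(-2) - (1)·(-5.2361), (1)·(-1) - (-4.2361)·(-2), (-4.2361)·(-5.2361) - (-1)·(-1)) ≈ (7.2361, -9.4721, 21.1803).
  Let u = (7.2361, -9.4721, 21.1803).
  ||u|| = √((7.2361)² + (-9.4721)² + (21.1803)²) = √(590.6888) ≈ 24.3041,  v_1 = u/||u|| ≈ (0.2977, -0.3897, 0.8715) (||v_1|| = 1).

λ_1 = 10.2361,  λ_2 = 5.7639,  λ_3 = 4;  v_1 ≈ (0.2977, -0.3897, 0.8715)


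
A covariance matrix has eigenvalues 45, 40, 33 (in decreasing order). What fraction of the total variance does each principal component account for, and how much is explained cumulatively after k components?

Step 1 — total variance = trace(Sigma) = Σ λ_i = 45 + 40 + 33 = 118.

Step 2 — fraction explained by component i = λ_i / Σ λ:
  PC1: 45/118 = 0.3814
  PC2: 40/118 = 0.339
  PC3: 33/118 = 0.2797

Step 3 — cumulative fraction after k components = (λ_1 + ... + λ_k) / Σ λ:
  k = 1: 45/118 = 0.3814
  k = 2: (45 + 40)/118 = 85/118 = 0.7203
  k = 3: (45 + 40 + 33)/118 = 118/118 = 1

Summary (fraction, with percent):

explained: PC1 0.3814 (38.14%), PC2 0.339 (33.9%), PC3 0.2797 (27.97%);  cumulative: 0.3814, 0.7203, 1


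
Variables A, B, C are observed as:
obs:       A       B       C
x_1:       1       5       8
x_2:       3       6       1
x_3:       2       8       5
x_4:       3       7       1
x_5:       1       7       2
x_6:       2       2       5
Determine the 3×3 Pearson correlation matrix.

Step 1 — column means:
  mean(A) = (1 + 3 + 2 + 3 + 1 + 2) / 6 = 12/6 = 2
  mean(B) = (5 + 6 + 8 + 7 + 7 + 2) / 6 = 35/6 = 5.8333
  mean(C) = (8 + 1 + 5 + 1 + 2 + 5) / 6 = 22/6 = 3.6667

Step 2 — sample variances and covariances s[i,j] = (1/(n-1)) · Σ_k (x_{k,i} - mean_i) · (x_{k,j} - mean_j), with n-1 = 5:
  s[A,A] = ((-1)·(-1) + (1)·(1) + (0)·(0) + (1)·(1) + (-1)·(-1) + (0)·(0)) / 5 = 4/5 = 0.8
  s[A,B] = ((-1)·(-0.8333) + (1)·(0.1667) + (0)·(2.1667) + (1)·(1.1667) + (-1)·(1.1667) + (0)·(-3.8333)) / 5 = 1/5 = 0.2
  s[A,C] = ((-1)·(4.3333) + (1)·(-2.6667) + (0)·(1.3333) + (1)·(-2.6667) + (-1)·(-1.6667) + (0)·(1.3333)) / 5 = -8/5 = -1.6
  s[B,B] = ((-0.8333)·(-0.8333) + (0.1667)·(0.1667) + (2.1667)·(2.1667) + (1.1667)·(1.1667) + (1.1667)·(1.1667) + (-3.8333)·(-3.8333)) / 5 = 22.8333/5 = 4.5667
  s[B,C] = ((-0.8333)·(4.3333) + (0.1667)·(-2.6667) + (2.1667)·(1.3333) + (1.1667)·(-2.6667) + (1.1667)·(-1.6667) + (-3.8333)·(1.3333)) / 5 = -11.3333/5 = -2.2667
  s[C,C] = ((4.3333)·(4.3333) + (-2.6667)·(-2.6667) + (1.3333)·(1.3333) + (-2.6667)·(-2.6667) + (-1.6667)·(-1.6667) + (1.3333)·(1.3333)) / 5 = 39.3333/5 = 7.8667
  Sample standard deviations s_i = √(s[i,i]):
  s(A) = √(0.8) = 0.8944
  s(B) = √(4.5667) = 2.137
  s(C) = √(7.8667) = 2.8048

Step 3 — r_{ij} = s_{ij} / (s_i · s_j):
  r[A,A] = 1 (diagonal).
  r[A,B] = 0.2 / (0.8944 · 2.137) = 0.2 / 1.9114 = 0.1046
  r[A,C] = -1.6 / (0.8944 · 2.8048) = -1.6 / 2.5087 = -0.6378
  r[B,B] = 1 (diagonal).
  r[B,C] = -2.2667 / (2.137 · 2.8048) = -2.2667 / 5.9937 = -0.3782
  r[C,C] = 1 (diagonal).

R is symmetric with unit diagonal. Assembling:

R = [[1, 0.1046, -0.6378],
 [0.1046, 1, -0.3782],
 [-0.6378, -0.3782, 1]]


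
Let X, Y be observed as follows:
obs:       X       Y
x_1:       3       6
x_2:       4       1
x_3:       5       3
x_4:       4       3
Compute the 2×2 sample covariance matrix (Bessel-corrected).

Step 1 — column means:
  mean(X) = (3 + 4 + 5 + 4) / 4 = 16/4 = 4
  mean(Y) = (6 + 1 + 3 + 3) / 4 = 13/4 = 3.25

Step 2 — sample covariance S[i,j] = (1/(n-1)) · Σ_k (x_{k,i} - mean_i) · (x_{k,j} - mean_j), with n-1 = 3.
  S[X,X] = ((-1)·(-1) + (0)·(0) + (1)·(1) + (0)·(0)) / 3 = 2/3 = 0.6667
  S[X,Y] = ((-1)·(2.75) + (0)·(-2.25) + (1)·(-0.25) + (0)·(-0.25)) / 3 = -3/3 = -1
  S[Y,Y] = ((2.75)·(2.75) + (-2.25)·(-2.25) + (-0.25)·(-0.25) + (-0.25)·(-0.25)) / 3 = 12.75/3 = 4.25

S is symmetric (S[j,i] = S[i,j]). Assembling:

S = [[0.6667, -1],
 [-1, 4.25]]


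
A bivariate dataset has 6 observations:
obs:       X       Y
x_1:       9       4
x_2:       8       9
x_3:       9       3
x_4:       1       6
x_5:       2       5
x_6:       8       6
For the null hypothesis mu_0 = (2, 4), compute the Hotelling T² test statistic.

Step 1 — sample mean vector:
  mean(X) = (9 + 8 + 9 + 1 + 2 + 8) / 6 = 37/6 = 6.1667
  mean(Y) = (4 + 9 + 3 + 6 + 5 + 6) / 6 = 33/6 = 5.5
  x̄ = (6.1667, 5.5),  deviation x̄ - mu_0 = (6.1667, 5.5) - (2, 4) = (4.1667, 1.5).

Step 2 — sample covariance matrix, S[i,j] = (1/(n-1)) · Σ_k (x_{k,i} - mean_i) · (x_{k,j} - mean_j), divisor n-1 = 5:
  S[X,X] = ((2.8333)·(2.8333) + (1.8333)·(1.8333) + (2.8333)·(2.8333) + (-5.1667)·(-5.1667) + (-4.1667)·(-4.1667) + (1.8333)·(1.8333)) / 5 = 66.8333/5 = 13.3667
  S[X,Y] = ((2.8333)·(-1.5) + (1.8333)·(3.5) + (2.8333)·(-2.5) + (-5.1667)·(0.5) + (-4.1667)·(-0.5) + (1.8333)·(0.5)) / 5 = -4.5/5 = -0.9
  S[Y,Y] = ((-1.5)·(-1.5) + (3.5)·(3.5) + (-2.5)·(-2.5) + (0.5)·(0.5) + (-0.5)·(-0.5) + (0.5)·(0.5)) / 5 = 21.5/5 = 4.3
  S = [[13.3667, -0.9],
 [-0.9, 4.3]].

Step 3 — invert S. det(S) = 13.3667·4.3 - (-0.9)² = 56.6667.
  S^{-1} = (1/det) · [[d, -b], [-b, a]] = [[0.0759, 0.0159],
 [0.0159, 0.2359]].

Step 4 — quadratic form (x̄ - mu_0)^T · S^{-1} · (x̄ - mu_0):
  S^{-1} · (x̄ - mu_0) = (0.34, 0.42),
  (x̄ - mu_0)^T · [...] = (4.1667)·(0.34) + (1.5)·(0.42) = 2.0467.

Step 5 — scale by n: T² = 6 · 2.0467 = 12.28.

T² ≈ 12.28


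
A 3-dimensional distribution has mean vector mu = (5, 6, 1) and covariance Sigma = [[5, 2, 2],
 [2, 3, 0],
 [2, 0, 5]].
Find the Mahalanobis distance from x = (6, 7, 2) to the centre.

Step 1 — centre the observation: (x - mu) = (1, 1, 1).

Step 2 — invert Sigma (cofactor / det for 3×3, or solve directly):
  Sigma^{-1} = [[0.3488, -0.2326, -0.1395],
 [-0.2326, 0.4884, 0.093],
 [-0.1395, 0.093, 0.2558]].

Step 3 — form the quadratic (x - mu)^T · Sigma^{-1} · (x - mu):
  Sigma^{-1} · (x - mu) = (-0.0233, 0.3488, 0.2093).
  (x - mu)^T · [Sigma^{-1} · (x - mu)] = (1)·(-0.0233) + (1)·(0.3488) + (1)·(0.2093) = 0.5349.

Step 4 — take square root: d = √(0.5349) ≈ 0.7314.

d(x, mu) = √(0.5349) ≈ 0.7314


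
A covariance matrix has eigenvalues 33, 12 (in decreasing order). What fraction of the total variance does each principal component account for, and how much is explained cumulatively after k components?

Step 1 — total variance = trace(Sigma) = Σ λ_i = 33 + 12 = 45.

Step 2 — fraction explained by component i = λ_i / Σ λ:
  PC1: 33/45 = 0.7333
  PC2: 12/45 = 0.2667

Step 3 — cumulative fraction after k components = (λ_1 + ... + λ_k) / Σ λ:
  k = 1: 33/45 = 0.7333
  k = 2: (33 + 12)/45 = 45/45 = 1

Summary (fraction, with percent):

explained: PC1 0.7333 (73.33%), PC2 0.2667 (26.67%);  cumulative: 0.7333, 1


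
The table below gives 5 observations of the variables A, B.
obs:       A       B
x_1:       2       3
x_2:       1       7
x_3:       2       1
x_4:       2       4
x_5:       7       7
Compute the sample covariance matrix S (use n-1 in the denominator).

Step 1 — column means:
  mean(A) = (2 + 1 + 2 + 2 + 7) / 5 = 14/5 = 2.8
  mean(B) = (3 + 7 + 1 + 4 + 7) / 5 = 22/5 = 4.4

Step 2 — sample covariance S[i,j] = (1/(n-1)) · Σ_k (x_{k,i} - mean_i) · (x_{k,j} - mean_j), with n-1 = 4.
  S[A,A] = ((-0.8)·(-0.8) + (-1.8)·(-1.8) + (-0.8)·(-0.8) + (-0.8)·(-0.8) + (4.2)·(4.2)) / 4 = 22.8/4 = 5.7
  S[A,B] = ((-0.8)·(-1.4) + (-1.8)·(2.6) + (-0.8)·(-3.4) + (-0.8)·(-0.4) + (4.2)·(2.6)) / 4 = 10.4/4 = 2.6
  S[B,B] = ((-1.4)·(-1.4) + (2.6)·(2.6) + (-3.4)·(-3.4) + (-0.4)·(-0.4) + (2.6)·(2.6)) / 4 = 27.2/4 = 6.8

S is symmetric (S[j,i] = S[i,j]). Assembling:

S = [[5.7, 2.6],
 [2.6, 6.8]]


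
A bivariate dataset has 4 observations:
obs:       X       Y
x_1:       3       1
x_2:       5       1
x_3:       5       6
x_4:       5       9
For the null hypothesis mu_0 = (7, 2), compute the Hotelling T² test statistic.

Step 1 — sample mean vector:
  mean(X) = (3 + 5 + 5 + 5) / 4 = 18/4 = 4.5
  mean(Y) = (1 + 1 + 6 + 9) / 4 = 17/4 = 4.25
  x̄ = (4.5, 4.25),  deviation x̄ - mu_0 = (4.5, 4.25) - (7, 2) = (-2.5, 2.25).

Step 2 — sample covariance matrix, S[i,j] = (1/(n-1)) · Σ_k (x_{k,i} - mean_i) · (x_{k,j} - mean_j), divisor n-1 = 3:
  S[X,X] = ((-1.5)·(-1.5) + (0.5)·(0.5) + (0.5)·(0.5) + (0.5)·(0.5)) / 3 = 3/3 = 1
  S[X,Y] = ((-1.5)·(-3.25) + (0.5)·(-3.25) + (0.5)·(1.75) + (0.5)·(4.75)) / 3 = 6.5/3 = 2.1667
  S[Y,Y] = ((-3.25)·(-3.25) + (-3.25)·(-3.25) + (1.75)·(1.75) + (4.75)·(4.75)) / 3 = 46.75/3 = 15.5833
  S = [[1, 2.1667],
 [2.1667, 15.5833]].

Step 3 — invert S. det(S) = 1·15.5833 - (2.1667)² = 10.8889.
  S^{-1} = (1/det) · [[d, -b], [-b, a]] = [[1.4311, -0.199],
 [-0.199, 0.0918]].

Step 4 — quadratic form (x̄ - mu_0)^T · S^{-1} · (x̄ - mu_0):
  S^{-1} · (x̄ - mu_0) = (-4.0255, 0.7041),
  (x̄ - mu_0)^T · [...] = (-2.5)·(-4.0255) + (2.25)·(0.7041) = 11.648.

Step 5 — scale by n: T² = 4 · 11.648 = 46.5918.

T² ≈ 46.5918


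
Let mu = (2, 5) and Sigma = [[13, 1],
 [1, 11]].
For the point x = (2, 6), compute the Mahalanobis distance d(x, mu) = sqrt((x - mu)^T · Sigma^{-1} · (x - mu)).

Step 1 — centre the observation: (x - mu) = (0, 1).

Step 2 — invert Sigma. det(Sigma) = 13·11 - (1)² = 142.
  Sigma^{-1} = (1/det) · [[d, -b], [-b, a]] = [[0.0775, -0.007],
 [-0.007, 0.0915]].

Step 3 — form the quadratic (x - mu)^T · Sigma^{-1} · (x - mu):
  Sigma^{-1} · (x - mu) = (-0.007, 0.0915).
  (x - mu)^T · [Sigma^{-1} · (x - mu)] = (0)·(-0.007) + (1)·(0.0915) = 0.0915.

Step 4 — take square root: d = √(0.0915) ≈ 0.3026.

d(x, mu) = √(0.0915) ≈ 0.3026


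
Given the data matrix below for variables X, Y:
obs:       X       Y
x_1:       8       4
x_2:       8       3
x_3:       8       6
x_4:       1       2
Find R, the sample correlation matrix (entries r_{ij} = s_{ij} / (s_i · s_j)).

Step 1 — column means:
  mean(X) = (8 + 8 + 8 + 1) / 4 = 25/4 = 6.25
  mean(Y) = (4 + 3 + 6 + 2) / 4 = 15/4 = 3.75

Step 2 — sample variances and covariances s[i,j] = (1/(n-1)) · Σ_k (x_{k,i} - mean_i) · (x_{k,j} - mean_j), with n-1 = 3:
  s[X,X] = ((1.75)·(1.75) + (1.75)·(1.75) + (1.75)·(1.75) + (-5.25)·(-5.25)) / 3 = 36.75/3 = 12.25
  s[X,Y] = ((1.75)·(0.25) + (1.75)·(-0.75) + (1.75)·(2.25) + (-5.25)·(-1.75)) / 3 = 12.25/3 = 4.0833
  s[Y,Y] = ((0.25)·(0.25) + (-0.75)·(-0.75) + (2.25)·(2.25) + (-1.75)·(-1.75)) / 3 = 8.75/3 = 2.9167
  Sample standard deviations s_i = √(s[i,i]):
  s(X) = √(12.25) = 3.5
  s(Y) = √(2.9167) = 1.7078

Step 3 — r_{ij} = s_{ij} / (s_i · s_j):
  r[X,X] = 1 (diagonal).
  r[X,Y] = 4.0833 / (3.5 · 1.7078) = 4.0833 / 5.9774 = 0.6831
  r[Y,Y] = 1 (diagonal).

R is symmetric with unit diagonal. Assembling:

R = [[1, 0.6831],
 [0.6831, 1]]


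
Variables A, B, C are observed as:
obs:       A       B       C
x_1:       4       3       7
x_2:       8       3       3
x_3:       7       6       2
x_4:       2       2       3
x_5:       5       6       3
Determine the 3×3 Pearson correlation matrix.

Step 1 — column means:
  mean(A) = (4 + 8 + 7 + 2 + 5) / 5 = 26/5 = 5.2
  mean(B) = (3 + 3 + 6 + 2 + 6) / 5 = 20/5 = 4
  mean(C) = (7 + 3 + 2 + 3 + 3) / 5 = 18/5 = 3.6

Step 2 — sample variances and covariances s[i,j] = (1/(n-1)) · Σ_k (x_{k,i} - mean_i) · (x_{k,j} - mean_j), with n-1 = 4:
  s[A,A] = ((-1.2)·(-1.2) + (2.8)·(2.8) + (1.8)·(1.8) + (-3.2)·(-3.2) + (-0.2)·(-0.2)) / 4 = 22.8/4 = 5.7
  s[A,B] = ((-1.2)·(-1) + (2.8)·(-1) + (1.8)·(2) + (-3.2)·(-2) + (-0.2)·(2)) / 4 = 8/4 = 2
  s[A,C] = ((-1.2)·(3.4) + (2.8)·(-0.6) + (1.8)·(-1.6) + (-3.2)·(-0.6) + (-0.2)·(-0.6)) / 4 = -6.6/4 = -1.65
  s[B,B] = ((-1)·(-1) + (-1)·(-1) + (2)·(2) + (-2)·(-2) + (2)·(2)) / 4 = 14/4 = 3.5
  s[B,C] = ((-1)·(3.4) + (-1)·(-0.6) + (2)·(-1.6) + (-2)·(-0.6) + (2)·(-0.6)) / 4 = -6/4 = -1.5
  s[C,C] = ((3.4)·(3.4) + (-0.6)·(-0.6) + (-1.6)·(-1.6) + (-0.6)·(-0.6) + (-0.6)·(-0.6)) / 4 = 15.2/4 = 3.8
  Sample standard deviations s_i = √(s[i,i]):
  s(A) = √(5.7) = 2.3875
  s(B) = √(3.5) = 1.8708
  s(C) = √(3.8) = 1.9494

Step 3 — r_{ij} = s_{ij} / (s_i · s_j):
  r[A,A] = 1 (diagonal).
  r[A,B] = 2 / (2.3875 · 1.8708) = 2 / 4.4665 = 0.4478
  r[A,C] = -1.65 / (2.3875 · 1.9494) = -1.65 / 4.654 = -0.3545
  r[B,B] = 1 (diagonal).
  r[B,C] = -1.5 / (1.8708 · 1.9494) = -1.5 / 3.6469 = -0.4113
  r[C,C] = 1 (diagonal).

R is symmetric with unit diagonal. Assembling:

R = [[1, 0.4478, -0.3545],
 [0.4478, 1, -0.4113],
 [-0.3545, -0.4113, 1]]


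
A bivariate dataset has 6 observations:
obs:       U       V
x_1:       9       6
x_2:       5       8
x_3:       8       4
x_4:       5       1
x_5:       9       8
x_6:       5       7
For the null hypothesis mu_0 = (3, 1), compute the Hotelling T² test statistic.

Step 1 — sample mean vector:
  mean(U) = (9 + 5 + 8 + 5 + 9 + 5) / 6 = 41/6 = 6.8333
  mean(V) = (6 + 8 + 4 + 1 + 8 + 7) / 6 = 34/6 = 5.6667
  x̄ = (6.8333, 5.6667),  deviation x̄ - mu_0 = (6.8333, 5.6667) - (3, 1) = (3.8333, 4.6667).

Step 2 — sample covariance matrix, S[i,j] = (1/(n-1)) · Σ_k (x_{k,i} - mean_i) · (x_{k,j} - mean_j), divisor n-1 = 5:
  S[U,U] = ((2.1667)·(2.1667) + (-1.8333)·(-1.8333) + (1.1667)·(1.1667) + (-1.8333)·(-1.8333) + (2.1667)·(2.1667) + (-1.8333)·(-1.8333)) / 5 = 20.8333/5 = 4.1667
  S[U,V] = ((2.1667)·(0.3333) + (-1.8333)·(2.3333) + (1.1667)·(-1.6667) + (-1.8333)·(-4.6667) + (2.1667)·(2.3333) + (-1.8333)·(1.3333)) / 5 = 5.6667/5 = 1.1333
  S[V,V] = ((0.3333)·(0.3333) + (2.3333)·(2.3333) + (-1.6667)·(-1.6667) + (-4.6667)·(-4.6667) + (2.3333)·(2.3333) + (1.3333)·(1.3333)) / 5 = 37.3333/5 = 7.4667
  S = [[4.1667, 1.1333],
 [1.1333, 7.4667]].

Step 3 — invert S. det(S) = 4.1667·7.4667 - (1.1333)² = 29.8267.
  S^{-1} = (1/det) · [[d, -b], [-b, a]] = [[0.2503, -0.038],
 [-0.038, 0.1397]].

Step 4 — quadratic form (x̄ - mu_0)^T · S^{-1} · (x̄ - mu_0):
  S^{-1} · (x̄ - mu_0) = (0.7823, 0.5063),
  (x̄ - mu_0)^T · [...] = (3.8333)·(0.7823) + (4.6667)·(0.5063) = 5.3613.

Step 5 — scale by n: T² = 6 · 5.3613 = 32.1681.

T² ≈ 32.1681


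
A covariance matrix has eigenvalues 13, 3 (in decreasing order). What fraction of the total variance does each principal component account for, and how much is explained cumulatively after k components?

Step 1 — total variance = trace(Sigma) = Σ λ_i = 13 + 3 = 16.

Step 2 — fraction explained by component i = λ_i / Σ λ:
  PC1: 13/16 = 0.8125
  PC2: 3/16 = 0.1875

Step 3 — cumulative fraction after k components = (λ_1 + ... + λ_k) / Σ λ:
  k = 1: 13/16 = 0.8125
  k = 2: (13 + 3)/16 = 16/16 = 1

Summary (fraction, with percent):

explained: PC1 0.8125 (81.25%), PC2 0.1875 (18.75%);  cumulative: 0.8125, 1


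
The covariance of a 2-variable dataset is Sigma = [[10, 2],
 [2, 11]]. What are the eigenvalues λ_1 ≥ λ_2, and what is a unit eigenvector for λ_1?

Step 1 — characteristic polynomial of 2×2 Sigma:
  det(Sigma - λI) = λ² - trace · λ + det = 0.
  trace = 10 + 11 = 21, det = 10·11 - (2)² = 106.
Step 2 — discriminant:
  Δ = trace² - 4·det = 441 - 424 = 17.
Step 3 — eigenvalues:
  λ = (trace ± √Δ)/2 = (21 ± 4.1231)/2,
  λ_1 = 12.5616,  λ_2 = 8.4384.

Step 4 — unit eigenvector for λ_1: solve (Sigma - λ_1 I)v = 0. First row:
  (10 - 12.5616)·v_x + (2)·v_y = 0, i.e. (-2.5616)·v_x + (2)·v_y = 0,
  so v ∝ (b, λ_1 - a) = (2, 2.5616) = u.
  ||u|| = √((2)² + (2.5616)²) = √(10.5616) ≈ 3.2499,
  v_1 = u/||u|| ≈ (0.6154, 0.7882) (||v_1|| = 1).

λ_1 = 12.5616,  λ_2 = 8.4384;  v_1 ≈ (0.6154, 0.7882)
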